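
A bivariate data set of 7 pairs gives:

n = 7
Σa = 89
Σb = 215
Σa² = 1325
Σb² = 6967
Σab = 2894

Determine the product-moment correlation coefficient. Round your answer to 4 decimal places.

r = (nΣab − ΣaΣb) / √[(nΣa² − (Σa)²)(nΣb² − (Σb)²)]
Numerator: 7×2894 − 89×215 = 1123
Denominator: √[(9275 − 7921)(48769 − 46225)] = √[1354 × 2544] = 1855.9569
r = 1123 / 1855.9569 ≈ 0.6051

0.6051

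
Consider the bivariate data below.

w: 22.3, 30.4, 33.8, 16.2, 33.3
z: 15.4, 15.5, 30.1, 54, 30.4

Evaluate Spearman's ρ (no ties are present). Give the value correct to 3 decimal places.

-0.100

Rank w: 2, 3, 5, 1, 4
Rank z: 1, 2, 3, 5, 4
d = rank(w) − rank(z): 1, 1, 2, -4, 0; Σd² = 22
ρ = 1 − 6Σd² / [n(n²−1)] = 1 − 6×22 / (5×24) = 1 − 132/120 ≈ -0.100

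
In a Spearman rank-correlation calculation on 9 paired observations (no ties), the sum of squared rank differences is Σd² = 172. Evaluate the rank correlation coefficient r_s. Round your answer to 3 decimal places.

-0.433

ρ = 1 − 6Σd² / [n(n²−1)] = 1 − 6×172 / (9×80)
  = 1 − 1032/720 = 1 − 1.4333 ≈ -0.433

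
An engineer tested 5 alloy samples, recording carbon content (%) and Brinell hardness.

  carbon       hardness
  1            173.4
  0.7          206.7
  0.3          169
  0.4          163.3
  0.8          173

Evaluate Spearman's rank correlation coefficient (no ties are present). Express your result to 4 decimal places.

0.6000

Rank carbon: 5, 3, 1, 2, 4
Rank hardness: 4, 5, 2, 1, 3
d = rank(carbon) − rank(hardness): 1, -2, -1, 1, 1; Σd² = 8
ρ = 1 − 6Σd² / [n(n²−1)] = 1 − 6×8 / (5×24) = 1 − 48/120 ≈ 0.6000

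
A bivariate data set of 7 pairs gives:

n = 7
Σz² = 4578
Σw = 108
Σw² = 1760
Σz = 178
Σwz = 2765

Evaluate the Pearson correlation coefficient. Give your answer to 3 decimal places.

r = (nΣwz − ΣwΣz) / √[(nΣw² − (Σw)²)(nΣz² − (Σz)²)]
Numerator: 7×2765 − 108×178 = 131
Denominator: √[(12320 − 11664)(32046 − 31684)] = √[656 × 362] = 487.3110
r = 131 / 487.3110 ≈ 0.269

0.269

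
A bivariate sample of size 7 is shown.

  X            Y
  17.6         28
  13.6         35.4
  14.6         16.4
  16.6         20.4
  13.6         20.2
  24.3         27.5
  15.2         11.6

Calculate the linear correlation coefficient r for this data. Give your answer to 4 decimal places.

n = 7, ΣX = 115.5, ΣY = 159.5, ΣX² = 1989.93, ΣY² = 4021.13, ΣXY = 2671.61
nΣXY − ΣXΣY = 18701.27 − 18422.25 = 279.02
nΣX² − (ΣX)² = 13929.51 − 13340.25 = 589.26; nΣY² − (ΣY)² = 28147.91 − 25440.25 = 2707.66
r = 279.02 / √(589.26 × 2707.66) = 279.02 / 1263.1373 ≈ 0.2209

0.2209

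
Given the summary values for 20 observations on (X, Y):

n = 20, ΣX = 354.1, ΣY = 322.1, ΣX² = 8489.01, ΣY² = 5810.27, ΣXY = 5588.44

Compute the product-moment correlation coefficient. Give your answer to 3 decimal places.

-0.097

r = (nΣXY − ΣXΣY) / √[(nΣX² − (ΣX)²)(nΣY² − (ΣY)²)]
Numerator: 20×5588.44 − 354.1×322.1 = -2286.81
Denominator: √[(169780.2 − 125386.81)(116205.4 − 103748.41)] = √[44393.39 × 12456.99] = 23516.1225
r = -2286.81 / 23516.1225 ≈ -0.097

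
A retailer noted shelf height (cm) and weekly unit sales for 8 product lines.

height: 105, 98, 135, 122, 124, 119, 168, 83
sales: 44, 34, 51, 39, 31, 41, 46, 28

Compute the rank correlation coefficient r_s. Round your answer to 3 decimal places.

Rank height: 3, 2, 7, 5, 6, 4, 8, 1
Rank sales: 6, 3, 8, 4, 2, 5, 7, 1
d = rank(height) − rank(sales): -3, -1, -1, 1, 4, -1, 1, 0; Σd² = 30
ρ = 1 − 6Σd² / [n(n²−1)] = 1 − 6×30 / (8×63) = 1 − 180/504 ≈ 0.643

0.643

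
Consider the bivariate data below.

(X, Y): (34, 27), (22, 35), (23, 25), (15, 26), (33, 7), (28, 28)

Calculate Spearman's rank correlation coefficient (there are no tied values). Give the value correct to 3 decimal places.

Rank X: 6, 2, 3, 1, 5, 4
Rank Y: 4, 6, 2, 3, 1, 5
d = rank(X) − rank(Y): 2, -4, 1, -2, 4, -1; Σd² = 42
ρ = 1 − 6Σd² / [n(n²−1)] = 1 − 6×42 / (6×35) = 1 − 252/210 ≈ -0.200

-0.200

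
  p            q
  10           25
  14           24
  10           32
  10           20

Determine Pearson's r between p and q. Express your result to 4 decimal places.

-0.1669

n = 4, Σp = 44, Σq = 101, Σp² = 496, Σq² = 2625, Σpq = 1106
nΣpq − ΣpΣq = 4424 − 4444 = -20
nΣp² − (Σp)² = 1984 − 1936 = 48; nΣq² − (Σq)² = 10500 − 10201 = 299
r = -20 / √(48 × 299) = -20 / 119.7998 ≈ -0.1669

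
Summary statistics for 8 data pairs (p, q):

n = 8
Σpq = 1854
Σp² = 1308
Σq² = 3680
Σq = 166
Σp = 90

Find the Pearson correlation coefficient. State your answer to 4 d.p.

-0.0512

r = (nΣpq − ΣpΣq) / √[(nΣp² − (Σp)²)(nΣq² − (Σq)²)]
Numerator: 8×1854 − 90×166 = -108
Denominator: √[(10464 − 8100)(29440 − 27556)] = √[2364 × 1884] = 2110.3971
r = -108 / 2110.3971 ≈ -0.0512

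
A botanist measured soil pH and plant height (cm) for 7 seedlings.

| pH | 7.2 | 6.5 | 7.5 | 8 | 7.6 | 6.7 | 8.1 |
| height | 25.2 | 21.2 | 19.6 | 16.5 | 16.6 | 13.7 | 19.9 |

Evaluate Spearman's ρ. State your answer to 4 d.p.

Rank pH: 3, 1, 4, 6, 5, 2, 7
Rank height: 7, 6, 4, 2, 3, 1, 5
d = rank(pH) − rank(height): -4, -5, 0, 4, 2, 1, 2; Σd² = 66
ρ = 1 − 6Σd² / [n(n²−1)] = 1 − 6×66 / (7×48) = 1 − 396/336 ≈ -0.1786

-0.1786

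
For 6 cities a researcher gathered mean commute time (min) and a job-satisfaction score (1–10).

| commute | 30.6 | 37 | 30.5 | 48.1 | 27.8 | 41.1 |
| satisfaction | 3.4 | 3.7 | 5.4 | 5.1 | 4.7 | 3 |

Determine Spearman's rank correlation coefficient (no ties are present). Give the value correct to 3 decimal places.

Rank commute: 3, 4, 2, 6, 1, 5
Rank satisfaction: 2, 3, 6, 5, 4, 1
d = rank(commute) − rank(satisfaction): 1, 1, -4, 1, -3, 4; Σd² = 44
ρ = 1 − 6Σd² / [n(n²−1)] = 1 − 6×44 / (6×35) = 1 − 264/210 ≈ -0.257

-0.257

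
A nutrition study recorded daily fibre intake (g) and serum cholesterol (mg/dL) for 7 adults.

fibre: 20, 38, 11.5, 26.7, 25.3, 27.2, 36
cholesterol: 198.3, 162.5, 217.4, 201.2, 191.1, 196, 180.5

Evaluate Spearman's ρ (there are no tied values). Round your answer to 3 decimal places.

-0.821

Rank fibre: 2, 7, 1, 4, 3, 5, 6
Rank cholesterol: 5, 1, 7, 6, 3, 4, 2
d = rank(fibre) − rank(cholesterol): -3, 6, -6, -2, 0, 1, 4; Σd² = 102
ρ = 1 − 6Σd² / [n(n²−1)] = 1 − 6×102 / (7×48) = 1 − 612/336 ≈ -0.821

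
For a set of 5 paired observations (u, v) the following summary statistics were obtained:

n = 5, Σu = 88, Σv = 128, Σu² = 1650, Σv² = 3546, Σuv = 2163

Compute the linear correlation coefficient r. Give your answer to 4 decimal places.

-0.5441

r = (nΣuv − ΣuΣv) / √[(nΣu² − (Σu)²)(nΣv² − (Σv)²)]
Numerator: 5×2163 − 88×128 = -449
Denominator: √[(8250 − 7744)(17730 − 16384)] = √[506 × 1346] = 825.2733
r = -449 / 825.2733 ≈ -0.5441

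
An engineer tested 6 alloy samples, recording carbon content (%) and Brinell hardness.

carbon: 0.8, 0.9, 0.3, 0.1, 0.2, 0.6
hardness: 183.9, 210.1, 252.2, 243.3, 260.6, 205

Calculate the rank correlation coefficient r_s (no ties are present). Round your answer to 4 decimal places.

Rank carbon: 5, 6, 3, 1, 2, 4
Rank hardness: 1, 3, 5, 4, 6, 2
d = rank(carbon) − rank(hardness): 4, 3, -2, -3, -4, 2; Σd² = 58
ρ = 1 − 6Σd² / [n(n²−1)] = 1 − 6×58 / (6×35) = 1 − 348/210 ≈ -0.6571

-0.6571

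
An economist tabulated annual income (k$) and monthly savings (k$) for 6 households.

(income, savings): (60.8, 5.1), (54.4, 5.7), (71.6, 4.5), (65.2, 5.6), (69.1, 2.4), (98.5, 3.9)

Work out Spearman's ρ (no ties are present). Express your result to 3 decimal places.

-0.771

Rank income: 2, 1, 5, 3, 4, 6
Rank savings: 4, 6, 3, 5, 1, 2
d = rank(income) − rank(savings): -2, -5, 2, -2, 3, 4; Σd² = 62
ρ = 1 − 6Σd² / [n(n²−1)] = 1 − 6×62 / (6×35) = 1 − 372/210 ≈ -0.771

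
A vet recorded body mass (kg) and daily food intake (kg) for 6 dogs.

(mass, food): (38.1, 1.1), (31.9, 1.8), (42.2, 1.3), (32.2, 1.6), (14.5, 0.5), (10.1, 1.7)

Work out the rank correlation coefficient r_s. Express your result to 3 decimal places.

Rank mass: 5, 3, 6, 4, 2, 1
Rank food: 2, 6, 3, 4, 1, 5
d = rank(mass) − rank(food): 3, -3, 3, 0, 1, -4; Σd² = 44
ρ = 1 − 6Σd² / [n(n²−1)] = 1 − 6×44 / (6×35) = 1 − 264/210 ≈ -0.257

-0.257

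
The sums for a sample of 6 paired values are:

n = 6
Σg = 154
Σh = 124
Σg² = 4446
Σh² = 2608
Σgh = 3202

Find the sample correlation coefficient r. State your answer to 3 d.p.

r = (nΣgh − ΣgΣh) / √[(nΣg² − (Σg)²)(nΣh² − (Σh)²)]
Numerator: 6×3202 − 154×124 = 116
Denominator: √[(26676 − 23716)(15648 − 15376)] = √[2960 × 272] = 897.2848
r = 116 / 897.2848 ≈ 0.129

0.129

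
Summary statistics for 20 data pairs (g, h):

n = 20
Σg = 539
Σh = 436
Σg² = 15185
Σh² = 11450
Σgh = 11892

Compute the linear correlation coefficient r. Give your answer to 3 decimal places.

0.125

r = (nΣgh − ΣgΣh) / √[(nΣg² − (Σg)²)(nΣh² − (Σh)²)]
Numerator: 20×11892 − 539×436 = 2836
Denominator: √[(303700 − 290521)(229000 − 190096)] = √[13179 × 38904] = 22643.2289
r = 2836 / 22643.2289 ≈ 0.125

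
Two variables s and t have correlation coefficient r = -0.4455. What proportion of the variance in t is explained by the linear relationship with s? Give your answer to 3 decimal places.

r² = (-0.4455)² = 0.198

0.198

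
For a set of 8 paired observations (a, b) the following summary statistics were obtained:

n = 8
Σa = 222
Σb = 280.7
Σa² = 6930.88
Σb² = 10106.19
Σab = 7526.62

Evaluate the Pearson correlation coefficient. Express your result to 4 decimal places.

r = (nΣab − ΣaΣb) / √[(nΣa² − (Σa)²)(nΣb² − (Σb)²)]
Numerator: 8×7526.62 − 222×280.7 = -2102.44
Denominator: √[(55447.04 − 49284)(80849.52 − 78792.49)] = √[6163.04 × 2057.03] = 3560.5559
r = -2102.44 / 3560.5559 ≈ -0.5905

-0.5905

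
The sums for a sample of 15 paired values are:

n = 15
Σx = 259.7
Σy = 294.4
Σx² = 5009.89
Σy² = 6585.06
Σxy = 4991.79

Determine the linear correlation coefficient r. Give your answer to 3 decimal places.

-0.163

r = (nΣxy − ΣxΣy) / √[(nΣx² − (Σx)²)(nΣy² − (Σy)²)]
Numerator: 15×4991.79 − 259.7×294.4 = -1578.83
Denominator: √[(75148.35 − 67444.09)(98775.9 − 86671.36)] = √[7704.26 × 12104.54] = 9656.9417
r = -1578.83 / 9656.9417 ≈ -0.163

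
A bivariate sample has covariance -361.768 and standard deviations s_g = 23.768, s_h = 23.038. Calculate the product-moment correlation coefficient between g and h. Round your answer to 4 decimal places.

-0.6607

r = Cov(g,h) / (s_g · s_h) = -361.768 / (23.768 × 23.038)
  = -361.768 / 547.5672 ≈ -0.6607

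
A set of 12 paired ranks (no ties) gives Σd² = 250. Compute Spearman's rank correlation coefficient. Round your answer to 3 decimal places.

ρ = 1 − 6Σd² / [n(n²−1)] = 1 − 6×250 / (12×143)
  = 1 − 1500/1716 = 1 − 0.8741 ≈ 0.126

0.126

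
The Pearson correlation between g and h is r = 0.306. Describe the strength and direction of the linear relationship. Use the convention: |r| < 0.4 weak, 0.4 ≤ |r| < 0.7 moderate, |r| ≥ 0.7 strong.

weak positive

r = 0.306 > 0 so the relationship is positive.
|r| = 0.306, which falls in the weak range.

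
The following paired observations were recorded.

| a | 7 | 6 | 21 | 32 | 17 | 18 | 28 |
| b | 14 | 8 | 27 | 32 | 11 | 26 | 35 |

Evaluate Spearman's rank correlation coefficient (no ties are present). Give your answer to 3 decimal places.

Rank a: 2, 1, 5, 7, 3, 4, 6
Rank b: 3, 1, 5, 6, 2, 4, 7
d = rank(a) − rank(b): -1, 0, 0, 1, 1, 0, -1; Σd² = 4
ρ = 1 − 6Σd² / [n(n²−1)] = 1 − 6×4 / (7×48) = 1 − 24/336 ≈ 0.929

0.929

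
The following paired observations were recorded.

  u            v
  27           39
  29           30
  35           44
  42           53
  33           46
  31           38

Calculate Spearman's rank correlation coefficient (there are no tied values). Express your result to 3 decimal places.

0.771

Rank u: 1, 2, 5, 6, 4, 3
Rank v: 3, 1, 4, 6, 5, 2
d = rank(u) − rank(v): -2, 1, 1, 0, -1, 1; Σd² = 8
ρ = 1 − 6Σd² / [n(n²−1)] = 1 − 6×8 / (6×35) = 1 − 48/210 ≈ 0.771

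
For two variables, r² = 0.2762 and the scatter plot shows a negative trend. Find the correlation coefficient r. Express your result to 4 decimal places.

-0.5255

|r| = √0.2762 = 0.5255
The association is negative, so r = −0.5255.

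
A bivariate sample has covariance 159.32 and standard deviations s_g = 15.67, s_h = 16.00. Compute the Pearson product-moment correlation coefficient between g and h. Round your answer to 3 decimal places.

0.635

r = Cov(g,h) / (s_g · s_h) = 159.32 / (15.67 × 16.00)
  = 159.32 / 250.7200 ≈ 0.635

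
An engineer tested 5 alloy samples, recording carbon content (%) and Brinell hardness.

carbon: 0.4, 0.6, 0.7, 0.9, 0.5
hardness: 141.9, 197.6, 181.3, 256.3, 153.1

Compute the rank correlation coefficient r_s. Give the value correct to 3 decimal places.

Rank carbon: 1, 3, 4, 5, 2
Rank hardness: 1, 4, 3, 5, 2
d = rank(carbon) − rank(hardness): 0, -1, 1, 0, 0; Σd² = 2
ρ = 1 − 6Σd² / [n(n²−1)] = 1 − 6×2 / (5×24) = 1 − 12/120 ≈ 0.900

0.900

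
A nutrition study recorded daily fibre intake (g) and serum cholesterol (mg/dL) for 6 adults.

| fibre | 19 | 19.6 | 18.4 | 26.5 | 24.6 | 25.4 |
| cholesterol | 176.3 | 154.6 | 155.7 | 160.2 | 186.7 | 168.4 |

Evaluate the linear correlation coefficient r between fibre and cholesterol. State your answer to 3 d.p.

n = 6, Σx = 133.5, Σy = 1001.9, Σx² = 3036.29, Σy² = 168104.83, Σxy = 22360.22
nΣxy − ΣxΣy = 134161.32 − 133753.65 = 407.67
nΣx² − (Σx)² = 18217.74 − 17822.25 = 395.49; nΣy² − (Σy)² = 1008628.98 − 1003803.61 = 4825.37
r = 407.67 / √(395.49 × 4825.37) = 407.67 / 1381.4433 ≈ 0.295

0.295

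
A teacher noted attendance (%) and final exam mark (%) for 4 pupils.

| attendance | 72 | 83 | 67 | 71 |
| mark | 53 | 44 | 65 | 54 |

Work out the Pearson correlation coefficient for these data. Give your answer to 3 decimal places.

-0.933

n = 4, Σx = 293, Σy = 216, Σx² = 21603, Σy² = 11886, Σxy = 15657
nΣxy − ΣxΣy = 62628 − 63288 = -660
nΣx² − (Σx)² = 86412 − 85849 = 563; nΣy² − (Σy)² = 47544 − 46656 = 888
r = -660 / √(563 × 888) = -660 / 707.0672 ≈ -0.933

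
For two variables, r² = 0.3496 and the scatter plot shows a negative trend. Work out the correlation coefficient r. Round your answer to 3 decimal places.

-0.591

|r| = √0.3496 = 0.591
The association is negative, so r = −0.591.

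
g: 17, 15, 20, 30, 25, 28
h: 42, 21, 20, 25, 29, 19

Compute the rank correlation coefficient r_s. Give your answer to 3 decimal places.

-0.200

Rank g: 2, 1, 3, 6, 4, 5
Rank h: 6, 3, 2, 4, 5, 1
d = rank(g) − rank(h): -4, -2, 1, 2, -1, 4; Σd² = 42
ρ = 1 − 6Σd² / [n(n²−1)] = 1 − 6×42 / (6×35) = 1 − 252/210 ≈ -0.200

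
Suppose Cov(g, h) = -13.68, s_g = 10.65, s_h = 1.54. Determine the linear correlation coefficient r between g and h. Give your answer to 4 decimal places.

r = Cov(g,h) / (s_g · s_h) = -13.68 / (10.65 × 1.54)
  = -13.68 / 16.4010 ≈ -0.8341

-0.8341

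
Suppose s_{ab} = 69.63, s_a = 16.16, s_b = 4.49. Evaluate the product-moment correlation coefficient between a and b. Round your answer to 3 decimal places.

0.960

r = Cov(a,b) / (s_a · s_b) = 69.63 / (16.16 × 4.49)
  = 69.63 / 72.5584 ≈ 0.960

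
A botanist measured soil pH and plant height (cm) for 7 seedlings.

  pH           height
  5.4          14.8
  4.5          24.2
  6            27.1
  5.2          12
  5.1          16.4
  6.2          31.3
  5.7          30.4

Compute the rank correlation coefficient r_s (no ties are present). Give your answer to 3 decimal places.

Rank pH: 4, 1, 6, 3, 2, 7, 5
Rank height: 2, 4, 5, 1, 3, 7, 6
d = rank(pH) − rank(height): 2, -3, 1, 2, -1, 0, -1; Σd² = 20
ρ = 1 − 6Σd² / [n(n²−1)] = 1 − 6×20 / (7×48) = 1 − 120/336 ≈ 0.643

0.643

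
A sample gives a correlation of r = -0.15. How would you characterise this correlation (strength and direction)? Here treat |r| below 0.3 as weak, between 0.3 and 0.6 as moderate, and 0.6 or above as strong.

weak negative

r = -0.15 < 0 so the relationship is negative.
|r| = 0.15, which falls in the weak range.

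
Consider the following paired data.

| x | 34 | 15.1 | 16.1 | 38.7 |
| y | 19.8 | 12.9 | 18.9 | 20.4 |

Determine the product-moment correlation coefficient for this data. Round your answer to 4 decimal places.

n = 4, Σx = 103.9, Σy = 72, Σx² = 3140.91, Σy² = 1331.82, Σxy = 1961.76
nΣxy − ΣxΣy = 7847.04 − 7480.8 = 366.24
nΣx² − (Σx)² = 12563.64 − 10795.21 = 1768.43; nΣy² − (Σy)² = 5327.28 − 5184 = 143.28
r = 366.24 / √(1768.43 × 143.28) = 366.24 / 503.3693 ≈ 0.7276

0.7276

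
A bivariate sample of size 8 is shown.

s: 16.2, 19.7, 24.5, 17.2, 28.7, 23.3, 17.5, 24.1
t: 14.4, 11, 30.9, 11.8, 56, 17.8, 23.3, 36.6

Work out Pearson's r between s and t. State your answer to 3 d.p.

n = 8, Σs = 171.2, Σt = 201.8, Σs² = 3800.26, Σt² = 6757.7, Σst = 4721.74
nΣst − ΣsΣt = 37773.92 − 34548.16 = 3225.76
nΣs² − (Σs)² = 30402.08 − 29309.44 = 1092.64; nΣt² − (Σt)² = 54061.6 − 40723.24 = 13338.36
r = 3225.76 / √(1092.64 × 13338.36) = 3225.76 / 3817.5942 ≈ 0.845

0.845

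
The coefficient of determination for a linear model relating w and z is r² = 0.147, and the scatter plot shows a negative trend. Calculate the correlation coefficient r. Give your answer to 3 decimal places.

|r| = √0.147 = 0.383
The association is negative, so r = −0.383.

-0.383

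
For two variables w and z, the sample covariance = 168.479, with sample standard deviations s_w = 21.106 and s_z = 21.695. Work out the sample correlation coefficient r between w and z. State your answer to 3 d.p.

0.368

r = Cov(w,z) / (s_w · s_z) = 168.479 / (21.106 × 21.695)
  = 168.479 / 457.8947 ≈ 0.368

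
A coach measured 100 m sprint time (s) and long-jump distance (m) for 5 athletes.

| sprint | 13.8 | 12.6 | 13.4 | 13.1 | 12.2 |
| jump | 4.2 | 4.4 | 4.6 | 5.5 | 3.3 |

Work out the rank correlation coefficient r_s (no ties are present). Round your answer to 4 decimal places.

Rank sprint: 5, 2, 4, 3, 1
Rank jump: 2, 3, 4, 5, 1
d = rank(sprint) − rank(jump): 3, -1, 0, -2, 0; Σd² = 14
ρ = 1 − 6Σd² / [n(n²−1)] = 1 − 6×14 / (5×24) = 1 − 84/120 ≈ 0.3000

0.3000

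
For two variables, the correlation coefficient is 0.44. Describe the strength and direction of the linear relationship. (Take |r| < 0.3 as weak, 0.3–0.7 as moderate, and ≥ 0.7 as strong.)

r = 0.44 > 0 so the relationship is positive.
|r| = 0.44, which falls in the moderate range.

moderate positive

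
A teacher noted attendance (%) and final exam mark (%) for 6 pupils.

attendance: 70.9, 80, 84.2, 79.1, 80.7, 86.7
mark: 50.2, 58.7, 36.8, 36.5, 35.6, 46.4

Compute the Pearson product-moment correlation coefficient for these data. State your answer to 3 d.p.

-0.275

n = 6, Σx = 481.6, Σy = 264.2, Σx² = 38802.64, Σy² = 12072.54, Σxy = 21136.69
nΣxy − ΣxΣy = 126820.14 − 127238.72 = -418.58
nΣx² − (Σx)² = 232815.84 − 231938.56 = 877.28; nΣy² − (Σy)² = 72435.24 − 69801.64 = 2633.6
r = -418.58 / √(877.28 × 2633.6) = -418.58 / 1520.0015 ≈ -0.275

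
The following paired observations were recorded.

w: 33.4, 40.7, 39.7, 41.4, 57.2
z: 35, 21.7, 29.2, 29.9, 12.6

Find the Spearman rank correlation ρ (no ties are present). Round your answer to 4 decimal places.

Rank w: 1, 3, 2, 4, 5
Rank z: 5, 2, 3, 4, 1
d = rank(w) − rank(z): -4, 1, -1, 0, 4; Σd² = 34
ρ = 1 − 6Σd² / [n(n²−1)] = 1 − 6×34 / (5×24) = 1 − 204/120 ≈ -0.7000

-0.7000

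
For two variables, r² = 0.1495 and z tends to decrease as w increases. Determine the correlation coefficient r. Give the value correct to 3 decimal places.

-0.387

|r| = √0.1495 = 0.387
The association is negative, so r = −0.387.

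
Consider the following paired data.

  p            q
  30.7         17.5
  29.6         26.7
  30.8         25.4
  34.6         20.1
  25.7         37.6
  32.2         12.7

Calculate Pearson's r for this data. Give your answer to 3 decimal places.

-0.807

n = 6, Σp = 183.6, Σq = 140, Σp² = 5661.78, Σq² = 3643.36, Σpq = 4180.61
nΣpq − ΣpΣq = 25083.66 − 25704 = -620.34
nΣp² − (Σp)² = 33970.68 − 33708.96 = 261.72; nΣq² − (Σq)² = 21860.16 − 19600 = 2260.16
r = -620.34 / √(261.72 × 2260.16) = -620.34 / 769.1093 ≈ -0.807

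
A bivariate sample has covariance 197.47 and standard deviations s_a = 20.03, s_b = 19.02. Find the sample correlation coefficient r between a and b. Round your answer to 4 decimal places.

r = Cov(a,b) / (s_a · s_b) = 197.47 / (20.03 × 19.02)
  = 197.47 / 380.9706 ≈ 0.5183

0.5183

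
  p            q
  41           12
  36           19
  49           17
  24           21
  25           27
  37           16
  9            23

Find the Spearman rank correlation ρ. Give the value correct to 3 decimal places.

Rank p: 6, 4, 7, 2, 3, 5, 1
Rank q: 1, 4, 3, 5, 7, 2, 6
d = rank(p) − rank(q): 5, 0, 4, -3, -4, 3, -5; Σd² = 100
ρ = 1 − 6Σd² / [n(n²−1)] = 1 − 6×100 / (7×48) = 1 − 600/336 ≈ -0.786

-0.786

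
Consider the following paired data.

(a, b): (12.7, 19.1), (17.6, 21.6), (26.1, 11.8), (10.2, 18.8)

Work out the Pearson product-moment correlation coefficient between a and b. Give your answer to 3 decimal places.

n = 4, Σa = 66.6, Σb = 71.3, Σa² = 1256.3, Σb² = 1324.05, Σab = 1122.47
nΣab − ΣaΣb = 4489.88 − 4748.58 = -258.7
nΣa² − (Σa)² = 5025.2 − 4435.56 = 589.64; nΣb² − (Σb)² = 5296.2 − 5083.69 = 212.51
r = -258.7 / √(589.64 × 212.51) = -258.7 / 353.9836 ≈ -0.731

-0.731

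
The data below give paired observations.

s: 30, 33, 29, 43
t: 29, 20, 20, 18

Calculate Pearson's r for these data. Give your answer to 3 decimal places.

n = 4, Σs = 135, Σt = 87, Σs² = 4679, Σt² = 1965, Σst = 2884
nΣst − ΣsΣt = 11536 − 11745 = -209
nΣs² − (Σs)² = 18716 − 18225 = 491; nΣt² − (Σt)² = 7860 − 7569 = 291
r = -209 / √(491 × 291) = -209 / 377.9960 ≈ -0.553

-0.553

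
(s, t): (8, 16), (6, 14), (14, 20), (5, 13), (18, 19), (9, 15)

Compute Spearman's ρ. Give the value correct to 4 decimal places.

0.8857

Rank s: 3, 2, 5, 1, 6, 4
Rank t: 4, 2, 6, 1, 5, 3
d = rank(s) − rank(t): -1, 0, -1, 0, 1, 1; Σd² = 4
ρ = 1 − 6Σd² / [n(n²−1)] = 1 − 6×4 / (6×35) = 1 − 24/210 ≈ 0.8857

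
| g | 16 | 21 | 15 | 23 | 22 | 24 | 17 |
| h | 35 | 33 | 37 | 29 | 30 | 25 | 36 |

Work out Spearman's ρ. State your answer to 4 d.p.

Rank g: 2, 4, 1, 6, 5, 7, 3
Rank h: 5, 4, 7, 2, 3, 1, 6
d = rank(g) − rank(h): -3, 0, -6, 4, 2, 6, -3; Σd² = 110
ρ = 1 − 6Σd² / [n(n²−1)] = 1 − 6×110 / (7×48) = 1 − 660/336 ≈ -0.9643

-0.9643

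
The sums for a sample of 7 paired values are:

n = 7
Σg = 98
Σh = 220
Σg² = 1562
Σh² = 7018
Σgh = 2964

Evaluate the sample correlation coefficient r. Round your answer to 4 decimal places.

-0.8263

r = (nΣgh − ΣgΣh) / √[(nΣg² − (Σg)²)(nΣh² − (Σh)²)]
Numerator: 7×2964 − 98×220 = -812
Denominator: √[(10934 − 9604)(49126 − 48400)] = √[1330 × 726] = 982.6393
r = -812 / 982.6393 ≈ -0.8263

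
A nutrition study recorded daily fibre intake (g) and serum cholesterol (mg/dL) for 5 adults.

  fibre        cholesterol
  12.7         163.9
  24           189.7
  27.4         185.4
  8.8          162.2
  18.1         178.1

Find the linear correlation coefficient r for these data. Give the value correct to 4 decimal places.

n = 5, Σx = 91, Σy = 879.3, Σx² = 1893.1, Σy² = 155250.91, Σxy = 16365.26
nΣxy − ΣxΣy = 81826.3 − 80016.3 = 1810
nΣx² − (Σx)² = 9465.5 − 8281 = 1184.5; nΣy² − (Σy)² = 776254.55 − 773168.49 = 3086.06
r = 1810 / √(1184.5 × 3086.06) = 1810 / 1911.9200 ≈ 0.9467

0.9467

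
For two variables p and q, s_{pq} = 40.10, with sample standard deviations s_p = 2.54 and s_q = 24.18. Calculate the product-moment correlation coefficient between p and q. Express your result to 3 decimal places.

0.653

r = Cov(p,q) / (s_p · s_q) = 40.10 / (2.54 × 24.18)
  = 40.10 / 61.4172 ≈ 0.653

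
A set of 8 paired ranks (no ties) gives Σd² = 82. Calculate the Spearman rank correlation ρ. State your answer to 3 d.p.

ρ = 1 − 6Σd² / [n(n²−1)] = 1 − 6×82 / (8×63)
  = 1 − 492/504 = 1 − 0.9762 ≈ 0.024

0.024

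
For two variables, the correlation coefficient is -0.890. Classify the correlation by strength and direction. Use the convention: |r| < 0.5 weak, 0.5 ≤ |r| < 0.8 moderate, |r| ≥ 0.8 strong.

strong negative

r = -0.890 < 0 so the relationship is negative.
|r| = 0.890, which falls in the strong range.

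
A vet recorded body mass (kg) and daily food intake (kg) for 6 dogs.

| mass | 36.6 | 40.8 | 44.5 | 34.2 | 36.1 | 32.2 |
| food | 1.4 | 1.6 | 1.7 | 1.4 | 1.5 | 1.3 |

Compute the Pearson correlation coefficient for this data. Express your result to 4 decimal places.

0.9646

n = 6, Σx = 224.4, Σy = 8.9, Σx² = 8494.14, Σy² = 13.31, Σxy = 336.06
nΣxy − ΣxΣy = 2016.36 − 1997.16 = 19.2
nΣx² − (Σx)² = 50964.84 − 50355.36 = 609.48; nΣy² − (Σy)² = 79.86 − 79.21 = 0.65
r = 19.2 / √(609.48 × 0.65) = 19.2 / 19.9038 ≈ 0.9646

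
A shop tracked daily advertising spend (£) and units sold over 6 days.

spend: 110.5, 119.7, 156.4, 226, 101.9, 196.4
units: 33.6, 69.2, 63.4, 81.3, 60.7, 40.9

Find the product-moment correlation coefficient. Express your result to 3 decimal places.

0.334

n = 6, Σx = 910.9, Σy = 349.1, Σx² = 151031.87, Σy² = 21904.15, Σxy = 54503.69
nΣxy − ΣxΣy = 327022.14 − 317995.19 = 9026.95
nΣx² − (Σx)² = 906191.22 − 829738.81 = 76452.41; nΣy² − (Σy)² = 131424.9 − 121870.81 = 9554.09
r = 9026.95 / √(76452.41 × 9554.09) = 9026.95 / 27026.5278 ≈ 0.334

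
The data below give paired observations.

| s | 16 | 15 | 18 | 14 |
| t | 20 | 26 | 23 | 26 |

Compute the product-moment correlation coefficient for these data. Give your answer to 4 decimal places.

n = 4, Σs = 63, Σt = 95, Σs² = 1001, Σt² = 2281, Σst = 1488
nΣst − ΣsΣt = 5952 − 5985 = -33
nΣs² − (Σs)² = 4004 − 3969 = 35; nΣt² − (Σt)² = 9124 − 9025 = 99
r = -33 / √(35 × 99) = -33 / 58.8643 ≈ -0.5606

-0.5606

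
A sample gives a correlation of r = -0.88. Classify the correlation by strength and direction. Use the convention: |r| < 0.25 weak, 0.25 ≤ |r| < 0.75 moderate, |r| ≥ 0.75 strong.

strong negative

r = -0.88 < 0 so the relationship is negative.
|r| = 0.88, which falls in the strong range.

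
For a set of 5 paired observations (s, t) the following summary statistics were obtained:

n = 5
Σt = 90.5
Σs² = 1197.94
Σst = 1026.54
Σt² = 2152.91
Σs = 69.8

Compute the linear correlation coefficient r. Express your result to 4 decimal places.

-0.6981

r = (nΣst − ΣsΣt) / √[(nΣs² − (Σs)²)(nΣt² − (Σt)²)]
Numerator: 5×1026.54 − 69.8×90.5 = -1184.2
Denominator: √[(5989.7 − 4872.04)(10764.55 − 8190.25)] = √[1117.66 × 2574.3] = 1696.2288
r = -1184.2 / 1696.2288 ≈ -0.6981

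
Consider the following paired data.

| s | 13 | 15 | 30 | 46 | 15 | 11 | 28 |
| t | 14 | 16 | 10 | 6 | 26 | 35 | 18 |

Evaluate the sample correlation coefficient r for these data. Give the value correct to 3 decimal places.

-0.724

n = 7, Σs = 158, Σt = 125, Σs² = 4540, Σt² = 2813, Σst = 2277
nΣst − ΣsΣt = 15939 − 19750 = -3811
nΣs² − (Σs)² = 31780 − 24964 = 6816; nΣt² − (Σt)² = 19691 − 15625 = 4066
r = -3811 / √(6816 × 4066) = -3811 / 5264.3951 ≈ -0.724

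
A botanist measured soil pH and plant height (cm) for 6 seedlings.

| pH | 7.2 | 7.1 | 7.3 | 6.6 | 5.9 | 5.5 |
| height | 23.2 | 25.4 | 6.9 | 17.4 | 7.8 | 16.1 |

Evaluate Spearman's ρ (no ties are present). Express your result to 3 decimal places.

Rank pH: 5, 4, 6, 3, 2, 1
Rank height: 5, 6, 1, 4, 2, 3
d = rank(pH) − rank(height): 0, -2, 5, -1, 0, -2; Σd² = 34
ρ = 1 − 6Σd² / [n(n²−1)] = 1 − 6×34 / (6×35) = 1 − 204/210 ≈ 0.029

0.029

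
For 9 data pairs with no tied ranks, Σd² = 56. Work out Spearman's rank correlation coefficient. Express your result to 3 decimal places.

0.533

ρ = 1 − 6Σd² / [n(n²−1)] = 1 − 6×56 / (9×80)
  = 1 − 336/720 = 1 − 0.4667 ≈ 0.533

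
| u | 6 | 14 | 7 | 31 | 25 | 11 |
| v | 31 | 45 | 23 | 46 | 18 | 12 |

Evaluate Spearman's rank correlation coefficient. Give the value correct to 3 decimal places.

0.314

Rank u: 1, 4, 2, 6, 5, 3
Rank v: 4, 5, 3, 6, 2, 1
d = rank(u) − rank(v): -3, -1, -1, 0, 3, 2; Σd² = 24
ρ = 1 − 6Σd² / [n(n²−1)] = 1 − 6×24 / (6×35) = 1 − 144/210 ≈ 0.314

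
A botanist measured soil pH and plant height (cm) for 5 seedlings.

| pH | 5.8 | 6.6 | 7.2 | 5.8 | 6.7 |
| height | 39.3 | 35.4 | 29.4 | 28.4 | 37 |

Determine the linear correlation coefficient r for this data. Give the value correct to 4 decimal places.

-0.1979

n = 5, Σx = 32.1, Σy = 169.5, Σx² = 207.57, Σy² = 5837.57, Σxy = 1085.88
nΣxy − ΣxΣy = 5429.4 − 5440.95 = -11.55
nΣx² − (Σx)² = 1037.85 − 1030.41 = 7.44; nΣy² − (Σy)² = 29187.85 − 28730.25 = 457.6
r = -11.55 / √(7.44 × 457.6) = -11.55 / 58.3485 ≈ -0.1979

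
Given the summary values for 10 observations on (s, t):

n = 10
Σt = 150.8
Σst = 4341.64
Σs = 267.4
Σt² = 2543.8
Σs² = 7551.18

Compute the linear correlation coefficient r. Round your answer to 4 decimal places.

r = (nΣst − ΣsΣt) / √[(nΣs² − (Σs)²)(nΣt² − (Σt)²)]
Numerator: 10×4341.64 − 267.4×150.8 = 3092.48
Denominator: √[(75511.8 − 71502.76)(25438 − 22740.64)] = √[4009.04 × 2697.36] = 3288.4379
r = 3092.48 / 3288.4379 ≈ 0.9404

0.9404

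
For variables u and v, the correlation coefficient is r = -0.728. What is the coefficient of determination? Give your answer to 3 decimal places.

0.530

r² = (-0.728)² = 0.530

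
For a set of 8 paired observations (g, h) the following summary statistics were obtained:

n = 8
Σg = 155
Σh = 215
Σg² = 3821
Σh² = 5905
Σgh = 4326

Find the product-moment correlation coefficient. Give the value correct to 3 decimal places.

0.498

r = (nΣgh − ΣgΣh) / √[(nΣg² − (Σg)²)(nΣh² − (Σh)²)]
Numerator: 8×4326 − 155×215 = 1283
Denominator: √[(30568 − 24025)(47240 − 46225)] = √[6543 × 1015] = 2577.0419
r = 1283 / 2577.0419 ≈ 0.498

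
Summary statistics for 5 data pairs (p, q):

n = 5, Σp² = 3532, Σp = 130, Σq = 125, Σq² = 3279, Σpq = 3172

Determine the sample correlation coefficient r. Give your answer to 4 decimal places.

-0.5098

r = (nΣpq − ΣpΣq) / √[(nΣp² − (Σp)²)(nΣq² − (Σq)²)]
Numerator: 5×3172 − 130×125 = -390
Denominator: √[(17660 − 16900)(16395 − 15625)] = √[760 × 770] = 764.9837
r = -390 / 764.9837 ≈ -0.5098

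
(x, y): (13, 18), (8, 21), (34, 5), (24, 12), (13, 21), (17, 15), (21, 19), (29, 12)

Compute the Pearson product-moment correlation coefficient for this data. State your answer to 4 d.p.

n = 8, Σx = 159, Σy = 123, Σx² = 3705, Σy² = 2105, Σxy = 2135
nΣxy − ΣxΣy = 17080 − 19557 = -2477
nΣx² − (Σx)² = 29640 − 25281 = 4359; nΣy² − (Σy)² = 16840 − 15129 = 1711
r = -2477 / √(4359 × 1711) = -2477 / 2730.9795 ≈ -0.9070

-0.9070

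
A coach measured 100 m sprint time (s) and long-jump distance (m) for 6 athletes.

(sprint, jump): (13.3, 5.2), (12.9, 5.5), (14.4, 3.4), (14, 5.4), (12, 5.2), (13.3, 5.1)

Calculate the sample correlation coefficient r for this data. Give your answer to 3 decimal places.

-0.588

n = 6, Σx = 79.9, Σy = 29.8, Σx² = 1067.55, Σy² = 151.06, Σxy = 394.9
nΣxy − ΣxΣy = 2369.4 − 2381.02 = -11.62
nΣx² − (Σx)² = 6405.3 − 6384.01 = 21.29; nΣy² − (Σy)² = 906.36 − 888.04 = 18.32
r = -11.62 / √(21.29 × 18.32) = -11.62 / 19.7492 ≈ -0.588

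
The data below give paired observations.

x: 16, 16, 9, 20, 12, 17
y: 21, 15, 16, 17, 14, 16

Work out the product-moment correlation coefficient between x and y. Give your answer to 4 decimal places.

n = 6, Σx = 90, Σy = 99, Σx² = 1426, Σy² = 1663, Σxy = 1500
nΣxy − ΣxΣy = 9000 − 8910 = 90
nΣx² − (Σx)² = 8556 − 8100 = 456; nΣy² − (Σy)² = 9978 − 9801 = 177
r = 90 / √(456 × 177) = 90 / 284.0986 ≈ 0.3168

0.3168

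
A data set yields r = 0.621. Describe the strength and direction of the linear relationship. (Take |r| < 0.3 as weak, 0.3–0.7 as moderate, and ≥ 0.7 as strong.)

moderate positive

r = 0.621 > 0 so the relationship is positive.
|r| = 0.621, which falls in the moderate range.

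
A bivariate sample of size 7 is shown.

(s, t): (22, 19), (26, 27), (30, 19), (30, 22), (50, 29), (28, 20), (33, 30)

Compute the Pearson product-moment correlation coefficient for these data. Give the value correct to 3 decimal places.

0.604

n = 7, Σs = 219, Σt = 166, Σs² = 7333, Σt² = 4076, Σst = 5350
nΣst − ΣsΣt = 37450 − 36354 = 1096
nΣs² − (Σs)² = 51331 − 47961 = 3370; nΣt² − (Σt)² = 28532 − 27556 = 976
r = 1096 / √(3370 × 976) = 1096 / 1813.5931 ≈ 0.604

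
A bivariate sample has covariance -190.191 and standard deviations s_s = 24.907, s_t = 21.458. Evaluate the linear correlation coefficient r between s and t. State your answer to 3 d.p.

r = Cov(s,t) / (s_s · s_t) = -190.191 / (24.907 × 21.458)
  = -190.191 / 534.4544 ≈ -0.356

-0.356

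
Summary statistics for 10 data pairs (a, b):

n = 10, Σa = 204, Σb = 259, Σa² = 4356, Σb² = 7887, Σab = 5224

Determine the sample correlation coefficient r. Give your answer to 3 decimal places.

r = (nΣab − ΣaΣb) / √[(nΣa² − (Σa)²)(nΣb² − (Σb)²)]
Numerator: 10×5224 − 204×259 = -596
Denominator: √[(43560 − 41616)(78870 − 67081)] = √[1944 × 11789] = 4787.2556
r = -596 / 4787.2556 ≈ -0.124

-0.124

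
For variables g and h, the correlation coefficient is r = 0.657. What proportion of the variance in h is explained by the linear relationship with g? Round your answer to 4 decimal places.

r² = (0.657)² = 0.4316

0.4316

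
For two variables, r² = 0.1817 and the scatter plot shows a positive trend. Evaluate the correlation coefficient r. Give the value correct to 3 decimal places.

|r| = √0.1817 = 0.426
The association is positive, so r = 0.426.

0.426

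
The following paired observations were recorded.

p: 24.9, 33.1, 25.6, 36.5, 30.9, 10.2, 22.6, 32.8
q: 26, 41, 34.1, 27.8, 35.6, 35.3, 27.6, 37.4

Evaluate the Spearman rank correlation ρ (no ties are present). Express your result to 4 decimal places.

Rank p: 3, 7, 4, 8, 5, 1, 2, 6
Rank q: 1, 8, 4, 3, 6, 5, 2, 7
d = rank(p) − rank(q): 2, -1, 0, 5, -1, -4, 0, -1; Σd² = 48
ρ = 1 − 6Σd² / [n(n²−1)] = 1 − 6×48 / (8×63) = 1 − 288/504 ≈ 0.4286

0.4286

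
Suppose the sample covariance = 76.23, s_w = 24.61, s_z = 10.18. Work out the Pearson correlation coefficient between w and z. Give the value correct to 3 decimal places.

0.304

r = Cov(w,z) / (s_w · s_z) = 76.23 / (24.61 × 10.18)
  = 76.23 / 250.5298 ≈ 0.304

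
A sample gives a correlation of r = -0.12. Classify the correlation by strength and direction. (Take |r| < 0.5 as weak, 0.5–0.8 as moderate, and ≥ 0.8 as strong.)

r = -0.12 < 0 so the relationship is negative.
|r| = 0.12, which falls in the weak range.

weak negative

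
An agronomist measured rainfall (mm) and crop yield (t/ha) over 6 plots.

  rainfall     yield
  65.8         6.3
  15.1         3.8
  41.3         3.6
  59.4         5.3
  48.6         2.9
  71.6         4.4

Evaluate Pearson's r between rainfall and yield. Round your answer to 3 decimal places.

n = 6, Σx = 301.8, Σy = 26.3, Σx² = 17280.22, Σy² = 122.95, Σxy = 1391.4
nΣxy − ΣxΣy = 8348.4 − 7937.34 = 411.06
nΣx² − (Σx)² = 103681.32 − 91083.24 = 12598.08; nΣy² − (Σy)² = 737.7 − 691.69 = 46.01
r = 411.06 / √(12598.08 × 46.01) = 411.06 / 761.3394 ≈ 0.540

0.540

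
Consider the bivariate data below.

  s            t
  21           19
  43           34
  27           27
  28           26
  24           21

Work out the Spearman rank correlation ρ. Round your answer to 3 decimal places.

Rank s: 1, 5, 3, 4, 2
Rank t: 1, 5, 4, 3, 2
d = rank(s) − rank(t): 0, 0, -1, 1, 0; Σd² = 2
ρ = 1 − 6Σd² / [n(n²−1)] = 1 − 6×2 / (5×24) = 1 − 12/120 ≈ 0.900

0.900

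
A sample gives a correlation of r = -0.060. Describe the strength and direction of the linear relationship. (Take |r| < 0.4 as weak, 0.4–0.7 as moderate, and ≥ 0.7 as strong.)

weak negative

r = -0.060 < 0 so the relationship is negative.
|r| = 0.060, which falls in the weak range.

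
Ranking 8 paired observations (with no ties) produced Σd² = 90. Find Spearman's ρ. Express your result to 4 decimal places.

ρ = 1 − 6Σd² / [n(n²−1)] = 1 − 6×90 / (8×63)
  = 1 − 540/504 = 1 − 1.07143 ≈ -0.0714

-0.0714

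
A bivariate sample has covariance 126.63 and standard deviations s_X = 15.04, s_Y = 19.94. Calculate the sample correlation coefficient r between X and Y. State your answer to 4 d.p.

r = Cov(X,Y) / (s_X · s_Y) = 126.63 / (15.04 × 19.94)
  = 126.63 / 299.8976 ≈ 0.4222

0.4222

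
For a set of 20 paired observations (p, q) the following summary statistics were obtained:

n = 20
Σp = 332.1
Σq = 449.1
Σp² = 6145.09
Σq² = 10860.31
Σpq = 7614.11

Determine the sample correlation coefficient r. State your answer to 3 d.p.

0.224

r = (nΣpq − ΣpΣq) / √[(nΣp² − (Σp)²)(nΣq² − (Σq)²)]
Numerator: 20×7614.11 − 332.1×449.1 = 3136.09
Denominator: √[(122901.8 − 110290.41)(217206.2 − 201690.81)] = √[12611.39 × 15515.39] = 13988.2320
r = 3136.09 / 13988.2320 ≈ 0.224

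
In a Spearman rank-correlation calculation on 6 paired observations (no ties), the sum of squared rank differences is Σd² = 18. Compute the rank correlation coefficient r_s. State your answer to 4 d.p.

ρ = 1 − 6Σd² / [n(n²−1)] = 1 − 6×18 / (6×35)
  = 1 − 108/210 = 1 − 0.51429 ≈ 0.4857

0.4857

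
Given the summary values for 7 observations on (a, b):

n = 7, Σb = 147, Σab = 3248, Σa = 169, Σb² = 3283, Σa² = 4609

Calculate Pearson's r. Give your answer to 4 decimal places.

r = (nΣab − ΣaΣb) / √[(nΣa² − (Σa)²)(nΣb² − (Σb)²)]
Numerator: 7×3248 − 169×147 = -2107
Denominator: √[(32263 − 28561)(22981 − 21609)] = √[3702 × 1372] = 2253.6956
r = -2107 / 2253.6956 ≈ -0.9349

-0.9349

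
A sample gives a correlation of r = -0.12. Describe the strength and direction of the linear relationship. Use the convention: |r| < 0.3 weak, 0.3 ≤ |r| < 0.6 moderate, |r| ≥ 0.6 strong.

r = -0.12 < 0 so the relationship is negative.
|r| = 0.12, which falls in the weak range.

weak negative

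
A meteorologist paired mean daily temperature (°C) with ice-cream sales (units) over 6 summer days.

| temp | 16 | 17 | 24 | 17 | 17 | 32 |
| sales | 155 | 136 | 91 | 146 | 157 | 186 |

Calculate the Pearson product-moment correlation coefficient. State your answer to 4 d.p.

0.2244

n = 6, Σx = 123, Σy = 871, Σx² = 2723, Σy² = 131363, Σxy = 18079
nΣxy − ΣxΣy = 108474 − 107133 = 1341
nΣx² − (Σx)² = 16338 − 15129 = 1209; nΣy² − (Σy)² = 788178 − 758641 = 29537
r = 1341 / √(1209 × 29537) = 1341 / 5975.8040 ≈ 0.2244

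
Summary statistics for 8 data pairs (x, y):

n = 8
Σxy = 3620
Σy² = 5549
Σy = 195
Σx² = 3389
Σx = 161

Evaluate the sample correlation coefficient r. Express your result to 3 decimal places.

r = (nΣxy − ΣxΣy) / √[(nΣx² − (Σx)²)(nΣy² − (Σy)²)]
Numerator: 8×3620 − 161×195 = -2435
Denominator: √[(27112 − 25921)(44392 − 38025)] = √[1191 × 6367] = 2753.7424
r = -2435 / 2753.7424 ≈ -0.884

-0.884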